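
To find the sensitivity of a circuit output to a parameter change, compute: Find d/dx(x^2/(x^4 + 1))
Quotient rule: (f/g)' = (f'g - fg')/g²
f = x^2, f' = 2x
g = x^4+1, g' = 4x^3

Answer: (2x·(x^4+1)-4x^5)/(x^4+1)²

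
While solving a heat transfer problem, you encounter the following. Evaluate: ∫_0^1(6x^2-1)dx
Step 1: Find antiderivative F(x) = 2x^3 - x
Step 2: F(1) - F(0) = 1 - (0) = 1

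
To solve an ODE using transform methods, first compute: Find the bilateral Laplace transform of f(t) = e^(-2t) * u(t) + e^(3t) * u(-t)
For e^(-2t) * u(t): L=1/(s + 2), Re(s) > -2
For e^(3t) * u(-t): L=-1/(s-3), Re(s) < 3
Combined: F(s)=1/(s + 2) - 1/(s-3), -2 < Re(s) < 3

Answer: 1/(s + 2) - 1/(s-3), ROC: -2 < Re(s) < 3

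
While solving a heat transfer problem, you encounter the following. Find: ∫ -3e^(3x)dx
Since d/dx[e^(3x)]=3e^(3x), we get -1 e^(3x)+C

Answer: -e^(3x)+C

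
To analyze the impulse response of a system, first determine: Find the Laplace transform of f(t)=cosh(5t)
L{cosh(at)} = s/(s²-a²)
L{cosh(5t)} = s/(s²-25)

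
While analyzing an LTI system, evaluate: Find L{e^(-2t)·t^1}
First shifting: L{e^(at)f(t)}=F(s-a)
L{t^1}=1/s^2
Shift s → s+2: 1/(s+2)^2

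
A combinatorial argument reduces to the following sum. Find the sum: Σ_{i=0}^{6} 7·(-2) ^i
Geometric series: S = a(1 - r^n)/(1 - r)
a = 7, r = -2, n = 7
S = 7(1 + 128)/3 = 301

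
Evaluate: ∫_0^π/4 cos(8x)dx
Antiderivative: sin(8x)/8
Evaluate at bounds: [sin(8·π/4)/8] - [sin(8·0)/8]
= ((0) - (0))/8 = 0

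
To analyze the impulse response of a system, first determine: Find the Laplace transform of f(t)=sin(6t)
L{sin(wt)} = w/(s²+w²)
L{sin(6t)} = 6/(s²+36)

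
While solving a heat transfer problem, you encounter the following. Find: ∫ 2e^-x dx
Since d/dx[e^-x] = - e^-x, we get -2e^-x + C

Answer: -2e^-x + C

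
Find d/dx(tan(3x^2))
Chain rule: d/dx[tan(u)]=sec²(u)·u' where u=3x^2
u'=6x

Answer: 6x·sec²(3x^2)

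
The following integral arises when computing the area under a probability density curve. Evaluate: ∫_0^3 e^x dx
Antiderivative: e^x
Evaluate: (e^3-1)

Answer: e^3-1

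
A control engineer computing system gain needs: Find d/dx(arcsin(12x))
d/dx[arcsin(u)] = u'/√(1-u²), u = 12x, u' = 12

Answer: 12/√(1 - 144x²)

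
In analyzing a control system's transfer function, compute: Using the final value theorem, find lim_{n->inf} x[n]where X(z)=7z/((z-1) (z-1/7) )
Final value theorem: lim x[n] = lim_{z->1} (z-1) * X(z)
(z-1) * X(z) = 7z/(z-1/7)
As z->1: 7/(1 - 1/7) = 7/(6/7) = 49/6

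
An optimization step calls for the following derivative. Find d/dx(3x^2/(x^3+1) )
Quotient rule: (f/g)'=(f'g - fg')/g²
f=3x^2, f'=6x
g=x^3+1, g'=3x^2

Answer: (6x·(x^3+1)-9x^4)/(x^3+1)²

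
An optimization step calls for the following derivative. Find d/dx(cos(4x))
Chain rule: d/dx[cos(u)] = -sin(u)·u' where u = 4x
u' = 4

Answer: -4·sin(4x)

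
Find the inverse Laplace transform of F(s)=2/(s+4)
L^(-1){2/(s-a)}=c·e^(at)
Here a=-4, c=2

Answer: 2e^(-4t)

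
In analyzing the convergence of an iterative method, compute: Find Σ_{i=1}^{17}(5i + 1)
=5·Σ i+1·17=5·153+17=782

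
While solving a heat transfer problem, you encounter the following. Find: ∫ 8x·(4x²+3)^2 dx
Let u = 4x² + 3, du = 8x dx
∫ u^2 du = u^3/3 + C

Answer: (4x² + 3)^3/3 + C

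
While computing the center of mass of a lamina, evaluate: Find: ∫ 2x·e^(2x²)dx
Let u=2x², du=4x dx
∫ (1/2)e^u du=e^u/2 + C

Answer: e^(2x²)/2 + C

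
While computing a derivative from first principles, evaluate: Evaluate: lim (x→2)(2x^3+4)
Polynomial is continuous, so substitute x = 2:
2·2^3 + 4 = 20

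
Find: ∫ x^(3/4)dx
Power rule: ∫ x^(3/4) dx = x^(7/4)/(7/4)+C

Answer: (4/7)·x^(7/4)+C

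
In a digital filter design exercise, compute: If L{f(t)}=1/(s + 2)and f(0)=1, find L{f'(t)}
L{f'(t)} = s·F(s) - f(0) = s/(s+2)-1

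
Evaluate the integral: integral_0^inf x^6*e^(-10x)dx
This is a Gamma integral. Substitute u = 10x (du = 10 dx):
integral_0^inf x^6 * e^(-10x) dx = (1/10^7) integral_0^inf u^6 * e^(-u) du
= Gamma(7)/10^7 = 6!/10^7 = 720/10000000

Answer: 9/125000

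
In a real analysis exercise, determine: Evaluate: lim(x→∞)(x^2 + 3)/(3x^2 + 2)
Divide numerator and denominator by x^2:
lim (1 + 3/x^2)/(3 + 2/x^2) = 1/3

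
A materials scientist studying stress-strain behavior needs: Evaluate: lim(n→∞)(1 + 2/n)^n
This is the definition of e^2: lim(1 + 2/n)^n = e^2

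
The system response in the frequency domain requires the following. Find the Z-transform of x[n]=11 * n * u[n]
Z{n * u[n]} = z/(z-1)^2
By linearity: Z{11 * n * u[n]} = 11z/(z-1)^2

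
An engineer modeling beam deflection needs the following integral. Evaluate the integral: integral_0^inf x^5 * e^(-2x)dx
This is a Gamma integral. Substitute u = 2x (du = 2 dx):
integral_0^inf x^5*e^(-2x) dx = (1/2^6) integral_0^inf u^5*e^(-u) du
= Gamma(6)/2^6 = 5!/2^6 = 120/64

Answer: 15/8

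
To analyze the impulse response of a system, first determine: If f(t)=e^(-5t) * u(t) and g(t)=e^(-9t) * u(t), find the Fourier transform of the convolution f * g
By the convolution theorem: F{f * g}=F(omega) * G(omega)
F(omega)=1/(5 + j * omega), G(omega)=1/(9 + j * omega)
F{f * g}=1/((5 + j * omega)(9 + j * omega))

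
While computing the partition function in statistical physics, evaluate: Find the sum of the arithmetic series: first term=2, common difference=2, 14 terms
Last term: a_n=2+(14-1)·2=28
Sum=n(a_1+a_n)/2=14(2+28)/2=210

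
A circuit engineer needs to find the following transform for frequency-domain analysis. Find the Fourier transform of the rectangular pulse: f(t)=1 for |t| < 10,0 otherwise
F(omega) = integral from -10 to 10 of e^(-j*omega*t) dt
= 2*sin(10*omega)/omega = 20*sinc(10*omega/pi)

Answer: 2*sin(10*omega)/omega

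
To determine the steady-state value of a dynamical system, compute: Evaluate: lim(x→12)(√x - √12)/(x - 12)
Multiply by conjugate (√x + √12)/(√x + √12):
=(x - 12)/((x - 12)(√x + √12))=1/(√x + √12)
As x → 12: 1/(2√12)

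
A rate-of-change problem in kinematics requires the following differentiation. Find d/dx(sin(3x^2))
Chain rule: d/dx[sin(u)] = cos(u)·u' where u = 3x^2
u' = 6x

Answer: 6x·cos(3x^2)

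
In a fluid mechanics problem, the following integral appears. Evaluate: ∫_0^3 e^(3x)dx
Antiderivative: (1/3)e^(3x)
Evaluate: (1/3)(e^9-1)

Answer: (e^9-1)/3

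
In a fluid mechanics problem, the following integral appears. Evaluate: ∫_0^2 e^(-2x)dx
Antiderivative: (1/(-2))e^(-2x)
Evaluate: (1/(-2))(e^-4-1)

Answer: (e^-4-1)/(-2)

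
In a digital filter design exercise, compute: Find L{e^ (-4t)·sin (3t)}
First shifting: L{e^(at)f(t)}=F(s-a)
L{sin(3t)}=3/(s² + 9)
Shift: 3/((s + 4)² + 9)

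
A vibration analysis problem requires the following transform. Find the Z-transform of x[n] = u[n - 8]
Using the time-shift property: Z{u[n-8]} = z^(-8) * z/(z-1)
= z^(-7)/(z-1)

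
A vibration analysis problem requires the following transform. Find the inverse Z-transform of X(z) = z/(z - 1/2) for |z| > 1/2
Standard pair: z/(z-a) <-> a^n*u[n] for causal signals
With a=1/2: x[n]=(1/2)^n*u[n]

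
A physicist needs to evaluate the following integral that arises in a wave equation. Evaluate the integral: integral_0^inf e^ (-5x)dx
integral_0^inf e^(-5x) dx = [-1/5*e^(-5x)]_0^inf
= 0 - (-1/5) = 1/5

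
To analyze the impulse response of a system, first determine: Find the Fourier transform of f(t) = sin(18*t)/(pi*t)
sin(W * t)/(pi * t) = (W/pi) * sinc(W * t/pi) is the impulse response of the ideal low-pass filter with cutoff W (here W = 18).
Its Fourier transform is a rectangular function:
F(omega) = 1 for |omega| < 18, 0 otherwise

Answer: rect(omega/36) [i.e., 1 for |omega| < 18, 0 otherwise]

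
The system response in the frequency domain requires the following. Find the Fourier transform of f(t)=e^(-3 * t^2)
The Fourier transform of a Gaussian e^(-a * t^2) is sqrt(pi/a) * e^(-omega^2/(4a)).
With a=3: F(omega)=sqrt(pi/3) * e^(-omega^2/12)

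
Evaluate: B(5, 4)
B(x,y)=Γ(x)Γ(y)/Γ(x+y)=(x-1)!(y-1)!/(x+y-1)!
B(5,4)=4!·3!/8!=1/280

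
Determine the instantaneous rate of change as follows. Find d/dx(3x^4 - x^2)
Power rule: d/dx(ax^n)=n·a·x^(n-1)
Term by term: 12·x^3 - 2·x

Answer: 12x^3 - 2x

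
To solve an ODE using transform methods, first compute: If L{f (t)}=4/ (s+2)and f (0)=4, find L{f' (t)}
L{f'(t)}=s·F(s) - f(0)=4s/(s + 2) - 4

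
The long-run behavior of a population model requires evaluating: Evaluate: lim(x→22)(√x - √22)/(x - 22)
Multiply by conjugate (√x + √22)/(√x + √22):
= (x - 22)/((x - 22)(√x + √22)) = 1/(√x + √22)
As x → 22: 1/(2√22)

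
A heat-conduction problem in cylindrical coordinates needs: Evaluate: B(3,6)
B(x,y) = Γ(x)Γ(y)/Γ(x + y) = (x-1)!(y-1)!/(x + y-1)!
B(3,6) = 2!·5!/8! = 1/168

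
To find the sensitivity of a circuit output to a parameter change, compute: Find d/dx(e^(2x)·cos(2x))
Product rule: (fg)' = f'g+fg'
f = e^(2x), f' = 2·e^(2x)
g = cos(2x), g' = -2·sin(2x)

Answer: 2·e^(2x)·cos(2x)-2·e^(2x)·sin(2x)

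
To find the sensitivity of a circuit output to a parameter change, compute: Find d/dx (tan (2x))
Chain rule: d/dx[tan(u)] = sec²(u)·u' where u = 2x
u' = 2

Answer: 2·sec²(2x)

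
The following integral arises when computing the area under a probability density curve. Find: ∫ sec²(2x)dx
Since d/dx[tan(2x)] = 2sec²(2x), integral = tan(2x)/2 + C

Answer: (1/2)tan(2x) + C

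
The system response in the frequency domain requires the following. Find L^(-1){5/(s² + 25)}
L^(-1){w/(s² + w²)}=sin(wt)
Here w=5

Answer: sin(5t)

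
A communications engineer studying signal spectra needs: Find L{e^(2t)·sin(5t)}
First shifting: L{e^(at)f(t)} = F(s-a)
L{sin(5t)} = 5/(s²+25)
Shift: 5/((s-2)²+25)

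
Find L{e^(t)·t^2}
First shifting: L{e^(at)f(t)}=F(s-a)
L{t^2}=2/s^3
Shift s → s-1: 2/(s-1)^3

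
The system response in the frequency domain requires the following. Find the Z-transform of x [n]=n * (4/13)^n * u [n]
Using the property Z{n * a^n * u[n]} = az/(z-a)^2
With a = 4/13: X(z) = (4/13)z/(z - 4/13)^2, |z| > 4/13

Answer: (4/13)z/(z - 4/13)^2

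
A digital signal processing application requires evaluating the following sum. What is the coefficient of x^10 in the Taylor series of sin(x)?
sin(x) has only odd powers. Coefficient of x^10 = 0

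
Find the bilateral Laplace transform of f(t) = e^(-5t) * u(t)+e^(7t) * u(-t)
For e^(-5t) * u(t): L=1/(s+5), Re(s) > -5
For e^(7t) * u(-t): L=-1/(s-7), Re(s) < 7
Combined: F(s)=1/(s+5)-1/(s-7), -5 < Re(s) < 7

Answer: 1/(s+5)-1/(s-7), ROC: -5 < Re(s) < 7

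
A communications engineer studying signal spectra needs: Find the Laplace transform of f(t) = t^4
L{t^n} = n!/s^(n + 1)
L{t^4} = 4!/s^5 = 24/s^5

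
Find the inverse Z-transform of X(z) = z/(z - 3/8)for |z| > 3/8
Standard pair: z/(z-a) <-> a^n*u[n] for causal signals
With a=3/8: x[n]=(3/8)^n*u[n]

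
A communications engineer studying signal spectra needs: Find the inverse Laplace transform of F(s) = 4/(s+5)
L^(-1){4/(s-a)}=c·e^(at)
Here a=-5, c=4

Answer: 4e^(-5t)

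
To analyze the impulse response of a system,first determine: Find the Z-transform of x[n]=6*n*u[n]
Z{n*u[n]}=z/(z-1)^2
By linearity: Z{6*n*u[n]}=6z/(z-1)^2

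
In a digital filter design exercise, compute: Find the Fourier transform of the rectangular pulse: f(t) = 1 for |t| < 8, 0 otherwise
F(omega)=integral from -8 to 8 of e^(-j * omega * t) dt
=2 * sin(8 * omega)/omega=16 * sinc(8 * omega/pi)

Answer: 2 * sin(8 * omega)/omega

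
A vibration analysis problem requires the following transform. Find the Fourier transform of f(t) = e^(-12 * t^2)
The Fourier transform of a Gaussian e^(-a*t^2) is sqrt(pi/a)*e^(-omega^2/(4a)).
With a = 12: F(omega) = sqrt(pi/12)*e^(-omega^2/48)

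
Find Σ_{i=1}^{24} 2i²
=2·n(n+1)(2n+1)/6=2·24·25·49/6=9800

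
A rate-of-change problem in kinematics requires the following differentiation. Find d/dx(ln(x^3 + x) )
Chain rule: d/dx[ln(u)]=u'/u where u=x^3+x
u'=3x^2+1

Answer: (3x^2+1)/(x^3+x)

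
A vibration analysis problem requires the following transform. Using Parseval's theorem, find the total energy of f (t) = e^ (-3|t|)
Parseval's theorem: E = integral |f(t)|^2 dt = (1/2pi) integral |F(omega)|^2 domega
E = integral_{-inf}^{inf} e^(-6|t|) dt = 2*integral_0^inf e^(-6t) dt = 2/(2*3) = 1/3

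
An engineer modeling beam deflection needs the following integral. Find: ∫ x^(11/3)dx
Power rule: ∫ x^(11/3) dx = x^(14/3)/(14/3) + C

Answer: (3/14)·x^(14/3) + C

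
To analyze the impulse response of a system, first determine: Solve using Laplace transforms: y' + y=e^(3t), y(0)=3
Take L: sY - 3 + Y=1/(s-3)
Y(s + 1)=1/(s-3) + 3
Y=1/((s-3)(s + 1)) + 3/(s + 1)
Partial fractions: 1/((s-3)(s + 1))=(1/4)/(s-3) - (1/4)/(s + 1)
So Y=(1/4)/(s-3) + (11/4)/(s + 1)
Inverse Laplace transform (L^(-1){1/(s-3)}=e^(3t), L^(-1){1/(s + 1)}=e^(-t)):

Answer: y(t)=(1/4)·e^(3t) + (11/4)·e^(-t)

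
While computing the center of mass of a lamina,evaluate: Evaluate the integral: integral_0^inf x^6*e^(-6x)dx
This is a Gamma integral. Substitute u=6x (du=6 dx):
integral_0^inf x^6*e^(-6x) dx=(1/6^7) integral_0^inf u^6*e^(-u) du
=Gamma(7)/6^7=6!/6^7=720/279936

Answer: 5/1944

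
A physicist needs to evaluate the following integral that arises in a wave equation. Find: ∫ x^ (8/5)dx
Power rule: ∫ x^(8/5) dx=x^(13/5)/(13/5) + C

Answer: (5/13)·x^(13/5) + C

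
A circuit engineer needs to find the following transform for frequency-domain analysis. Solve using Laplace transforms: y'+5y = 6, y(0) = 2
Take L of both sides: sY(s) - 2 + 5Y(s)=6/s
Y(s)(s + 5)=6/s + 2
Y(s)=6/(s(s + 5)) + 2/(s + 5)
Partial fractions: 6/(s(s + 5))=(6/5)/s - (6/5)/(s + 5)
So Y(s)=(6/5)/s + (4/5)/(s + 5)
Inverse transform (L^(-1){1/s}=1, L^(-1){1/(s + 5)}=e^(-5t)):

Answer: y(t)=6/5 + (4/5)·e^(-5t)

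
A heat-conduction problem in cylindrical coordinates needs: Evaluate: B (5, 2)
B(x,y) = Γ(x)Γ(y)/Γ(x+y) = (x-1)!(y-1)!/(x+y-1)!
B(5,2) = 4!·1!/6! = 1/30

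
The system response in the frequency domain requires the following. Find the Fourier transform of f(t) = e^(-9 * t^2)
The Fourier transform of a Gaussian e^(-a * t^2) is sqrt(pi/a) * e^(-omega^2/(4a)).
With a = 9: F(omega) = sqrt(pi)/3 * e^(-omega^2/36)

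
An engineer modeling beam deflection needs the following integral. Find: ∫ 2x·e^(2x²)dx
Let u=2x², du=4x dx
∫ (1/2)e^u du=e^u/2 + C

Answer: e^(2x²)/2 + C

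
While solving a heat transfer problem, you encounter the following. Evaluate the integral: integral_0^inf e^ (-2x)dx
integral_0^inf e^(-2x) dx = [-1/2 * e^(-2x)]_0^inf
= 0 - (-1/2) = 1/2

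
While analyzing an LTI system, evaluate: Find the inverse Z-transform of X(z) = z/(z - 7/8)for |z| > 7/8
Standard pair: z/(z-a) <-> a^n * u[n] for causal signals
With a = 7/8: x[n] = (7/8)^n * u[n]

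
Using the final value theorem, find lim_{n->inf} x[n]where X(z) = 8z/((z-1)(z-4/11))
Final value theorem: lim x[n]=lim_{z->1} (z-1) * X(z)
(z-1) * X(z)=8z/(z-4/11)
As z->1: 8/(1-4/11)=8/(7/11)=88/7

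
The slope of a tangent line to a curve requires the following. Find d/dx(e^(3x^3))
Chain rule: d/dx[e^u]=e^u · u' where u=3x^3
u'=9x^2

Answer: 9x^2·e^(3x^3)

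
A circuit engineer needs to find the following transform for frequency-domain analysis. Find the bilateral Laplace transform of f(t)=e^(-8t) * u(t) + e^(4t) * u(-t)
For e^(-8t) * u(t): L = 1/(s + 8), Re(s) > -8
For e^(4t) * u(-t): L = -1/(s-4), Re(s) < 4
Combined: F(s) = 1/(s + 8) - 1/(s-4), -8 < Re(s) < 4

Answer: 1/(s + 8) - 1/(s-4), ROC: -8 < Re(s) < 4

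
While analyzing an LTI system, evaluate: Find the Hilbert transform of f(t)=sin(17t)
The Hilbert transform shifts each frequency component by -pi/2.
H{sin(wt)} = -cos(wt)
With w = 17: H{sin(17t)} = -cos(17t)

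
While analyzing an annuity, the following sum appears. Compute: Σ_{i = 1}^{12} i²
Using formula: Σ i^2 = n(n + 1)(2n + 1)/6 = 12·13·25/6 = 650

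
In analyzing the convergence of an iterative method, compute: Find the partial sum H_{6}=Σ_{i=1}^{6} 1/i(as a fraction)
H_6=1 + 1/2 + 1/3 + ... + 1/6
=49/20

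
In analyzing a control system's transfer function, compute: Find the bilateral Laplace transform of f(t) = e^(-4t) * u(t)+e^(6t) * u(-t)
For e^(-4t)*u(t): L = 1/(s + 4), Re(s) > -4
For e^(6t)*u(-t): L = -1/(s-6), Re(s) < 6
Combined: F(s) = 1/(s + 4) - 1/(s-6), -4 < Re(s) < 6

Answer: 1/(s + 4) - 1/(s-6), ROC: -4 < Re(s) < 6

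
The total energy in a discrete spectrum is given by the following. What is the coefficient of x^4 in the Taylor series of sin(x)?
sin(x) has only odd powers. Coefficient of x^4 = 0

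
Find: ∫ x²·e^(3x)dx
Integration by parts twice:
First: u = x², dv = e^(3x) dx => x²e^(3x)/3 - (2/3)∫ xe^(3x) dx
Second (∫ xe^(3x) dx): xe^(3x)/3 - e^(3x)/9
Combining: e^(3x)(x²/3-2x/9+2/27)+C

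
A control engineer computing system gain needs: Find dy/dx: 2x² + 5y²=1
Differentiate: 4x + 10y·(dy/dx)=0
dy/dx=-4x/(10y)=-(2/5)·(x/y)

Answer: dy/dx=-(2/5)·(x/y)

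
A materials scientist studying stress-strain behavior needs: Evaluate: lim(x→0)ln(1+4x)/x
L'Hôpital (0/0): lim 4/(1 + 4x) / 1=4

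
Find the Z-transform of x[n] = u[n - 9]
Using the time-shift property: Z{u[n-9]} = z^(-9) * z/(z-1)
= z^(-8)/(z-1)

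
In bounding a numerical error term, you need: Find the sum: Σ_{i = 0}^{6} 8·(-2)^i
Geometric series: S = a(1 - r^n)/(1 - r)
a = 8, r = -2, n = 7
S = 8(1 + 128)/3 = 344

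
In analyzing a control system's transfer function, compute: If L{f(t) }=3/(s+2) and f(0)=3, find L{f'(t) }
L{f'(t)}=s·F(s) - f(0)=3s/(s+2)-3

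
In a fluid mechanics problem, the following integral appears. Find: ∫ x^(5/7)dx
Power rule: ∫ x^(5/7) dx=x^(12/7)/(12/7) + C

Answer: (7/12)·x^(12/7) + C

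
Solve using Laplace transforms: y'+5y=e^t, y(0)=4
Take L: sY - 4+5Y=1/(s-1)
Y(s+5)=1/(s-1)+4
Y=1/((s-1)(s+5))+4/(s+5)
Partial fractions: 1/((s-1)(s+5))=(1/6)/(s-1) - (1/6)/(s+5)
So Y=(1/6)/(s-1)+(23/6)/(s+5)
Inverse Laplace transform (L^(-1){1/(s-1)}=e^t, L^(-1){1/(s+5)}=e^(-5t)):

Answer: y(t)=(1/6)·e^t+(23/6)·e^(-5t)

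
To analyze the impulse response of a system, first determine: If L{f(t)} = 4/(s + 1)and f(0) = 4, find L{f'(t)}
L{f'(t)} = s·F(s) - f(0) = 4s/(s+1)-4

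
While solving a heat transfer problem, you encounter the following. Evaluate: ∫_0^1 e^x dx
Antiderivative: e^x
Evaluate: (e^1-1)

Answer: e^1-1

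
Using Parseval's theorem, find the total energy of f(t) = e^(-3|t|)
Parseval's theorem: E=integral |f(t)|^2 dt=(1/2pi) integral |F(omega)|^2 domega
E=integral_{-inf}^{inf} e^(-6|t|) dt=2*integral_0^inf e^(-6t) dt=2/(2*3)=1/3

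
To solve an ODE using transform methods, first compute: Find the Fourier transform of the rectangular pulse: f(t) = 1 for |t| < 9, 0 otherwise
F(omega) = integral from -9 to 9 of e^(-j*omega*t) dt
= 2*sin(9*omega)/omega = 18*sinc(9*omega/pi)

Answer: 2*sin(9*omega)/omega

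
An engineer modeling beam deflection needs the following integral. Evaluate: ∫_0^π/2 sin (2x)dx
Antiderivative: -cos(2x)/2
Evaluate at bounds: [-cos(2·π/2)/2] - [-cos(2·0)/2]
= (-(-1)+(1))/2 = 1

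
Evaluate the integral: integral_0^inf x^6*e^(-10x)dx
This is a Gamma integral. Substitute u = 10x (du = 10 dx):
integral_0^inf x^6*e^(-10x) dx = (1/10^7) integral_0^inf u^6*e^(-u) du
= Gamma(7)/10^7 = 6!/10^7 = 720/10000000

Answer: 9/125000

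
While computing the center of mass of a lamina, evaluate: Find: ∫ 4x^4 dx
Using power rule: ∫ 4x^4 dx = 4/5 x^5 + C = (4/5)x^5 + C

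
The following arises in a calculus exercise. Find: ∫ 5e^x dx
Since d/dx[e^x] = +e^x, we get 5e^x+C

Answer: 5e^x+C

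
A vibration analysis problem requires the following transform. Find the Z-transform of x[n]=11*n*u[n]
Z{n*u[n]}=z/(z-1)^2
By linearity: Z{11*n*u[n]}=11z/(z-1)^2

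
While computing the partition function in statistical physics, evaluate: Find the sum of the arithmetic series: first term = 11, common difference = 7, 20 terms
Last term: a_n=11 + (20 - 1)·7=144
Sum=n(a_1 + a_n)/2=20(11 + 144)/2=1550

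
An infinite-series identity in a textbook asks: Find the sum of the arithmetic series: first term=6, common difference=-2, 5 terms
Last term: a_n=6 + (5 - 1)·-2=-2
Sum=n(a_1 + a_n)/2=5(6 + (-2))/2=10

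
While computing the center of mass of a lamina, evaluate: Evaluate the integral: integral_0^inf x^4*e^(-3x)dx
This is a Gamma integral. Substitute u = 3x (du = 3 dx):
integral_0^inf x^4*e^(-3x) dx = (1/3^5) integral_0^inf u^4*e^(-u) du
= Gamma(5)/3^5 = 4!/3^5 = 24/243

Answer: 8/81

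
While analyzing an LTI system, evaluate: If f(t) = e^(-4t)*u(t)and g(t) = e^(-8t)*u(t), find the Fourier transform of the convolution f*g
By the convolution theorem: F{f*g}=F(omega)*G(omega)
F(omega)=1/(4 + j*omega), G(omega)=1/(8 + j*omega)
F{f*g}=1/((4 + j*omega)(8 + j*omega))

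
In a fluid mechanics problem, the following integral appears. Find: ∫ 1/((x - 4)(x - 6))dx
Partial fractions: 1/((x-4)(x-6))=A/(x-4)+B/(x-6)
A=-1/2, B=1/2
∫ [-1/2· 1/(x-4)+1/2· 1/(x-6)] dx
=(1/2)[ln|x-6| - ln|x-4|]+C

Answer: (1/2)·ln|(x-6)/(x-4)|+C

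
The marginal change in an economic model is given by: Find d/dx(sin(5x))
Chain rule: d/dx[sin(u)]=cos(u)·u' where u=5x
u'=5

Answer: 5·cos(5x)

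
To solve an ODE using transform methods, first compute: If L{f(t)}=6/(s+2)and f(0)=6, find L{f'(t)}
L{f'(t)}=s·F(s) - f(0)=6s/(s + 2) - 6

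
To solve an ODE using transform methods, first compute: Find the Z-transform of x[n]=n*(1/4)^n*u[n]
Using the property Z{n*a^n*u[n]}=az/(z-a)^2
With a=1/4: X(z)=(1/4)z/(z - 1/4)^2, |z| > 1/4

Answer: (1/4)z/(z - 1/4)^2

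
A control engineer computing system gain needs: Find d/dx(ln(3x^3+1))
Chain rule: d/dx[ln(u)]=u'/u where u=3x^3 + 1
u'=9x^2

Answer: (9x^2)/(3x^3 + 1)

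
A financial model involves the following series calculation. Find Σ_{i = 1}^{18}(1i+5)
=1·Σ i + 5·18=1·171 + 90=261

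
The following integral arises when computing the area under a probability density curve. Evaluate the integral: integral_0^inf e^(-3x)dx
integral_0^inf e^(-3x) dx = [-1/3 * e^(-3x)]_0^inf
= 0 - (-1/3) = 1/3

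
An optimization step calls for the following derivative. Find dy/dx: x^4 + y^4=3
Differentiate: 4x^3+4y^3·(dy/dx) = 0
dy/dx = -4x^3/(4y^3)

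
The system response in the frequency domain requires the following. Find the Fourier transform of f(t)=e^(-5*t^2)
The Fourier transform of a Gaussian e^(-a*t^2) is sqrt(pi/a)*e^(-omega^2/(4a)).
With a=5: F(omega)=sqrt(pi/5)*e^(-omega^2/20)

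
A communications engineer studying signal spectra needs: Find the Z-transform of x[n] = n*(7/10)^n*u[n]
Using the property Z{n*a^n*u[n]}=az/(z-a)^2
With a=7/10: X(z)=(7/10)z/(z - 7/10)^2, |z| > 7/10

Answer: (7/10)z/(z - 7/10)^2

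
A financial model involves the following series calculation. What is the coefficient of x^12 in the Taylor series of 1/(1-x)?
1/(1-x) = Σ x^n for |x|<1
All coefficients are 1

Answer: 1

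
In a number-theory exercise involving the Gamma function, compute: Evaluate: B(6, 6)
B(x,y)=Γ(x)Γ(y)/Γ(x+y)=(x-1)!(y-1)!/(x+y-1)!
B(6,6)=5!·5!/11!=1/2772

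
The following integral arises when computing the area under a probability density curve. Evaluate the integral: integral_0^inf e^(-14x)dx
integral_0^inf e^(-14x) dx = [-1/14 * e^(-14x)]_0^inf
= 0 - (-1/14) = 1/14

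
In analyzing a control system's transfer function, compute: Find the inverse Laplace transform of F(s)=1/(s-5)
L^(-1){1/(s-a)} = c·e^(at)
Here a = 5, c = 1

Answer: e^(5t)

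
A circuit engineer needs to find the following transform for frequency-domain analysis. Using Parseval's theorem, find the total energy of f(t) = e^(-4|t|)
Parseval's theorem: E = integral |f(t)|^2 dt = (1/2pi) integral |F(omega)|^2 domega
E = integral_{-inf}^{inf} e^(-8|t|) dt = 2 * integral_0^inf e^(-8t) dt = 2/(2 * 4) = 1/4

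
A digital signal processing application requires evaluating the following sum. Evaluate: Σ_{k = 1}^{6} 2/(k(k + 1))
Partial fractions: 2/(k(k+1))=2/k - 2/(k+1)
Telescoping sum: 2(1-1/7)=2·6/7

Answer: 12/7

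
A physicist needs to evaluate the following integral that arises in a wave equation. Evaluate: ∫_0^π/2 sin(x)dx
Antiderivative: -cos(x)
Evaluate at bounds: [-cos(1·π/2)/1] - [-cos(1·0)/1]
= (-(0)+(1))/1 = 1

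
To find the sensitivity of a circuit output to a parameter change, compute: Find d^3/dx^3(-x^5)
Apply power rule 3 times:
d^1: -5x^4
d^2: -20x^3
d^3: -60x^2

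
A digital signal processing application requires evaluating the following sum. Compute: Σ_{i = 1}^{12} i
Using formula: Σ i^1=n(n + 1)/2=12·13/2=78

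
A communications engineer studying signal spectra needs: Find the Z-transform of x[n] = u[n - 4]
Using the time-shift property: Z{u[n-4]}=z^(-4) * z/(z-1)
=z^(-3)/(z-1)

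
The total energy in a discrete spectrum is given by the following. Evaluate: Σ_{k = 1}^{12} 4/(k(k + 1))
Partial fractions: 4/(k(k + 1))=4/k - 4/(k + 1)
Telescoping sum: 4(1 - 1/13)=4·12/13

Answer: 48/13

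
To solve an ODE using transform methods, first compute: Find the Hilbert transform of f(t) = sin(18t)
The Hilbert transform shifts each frequency component by -pi/2.
H{sin(wt)} = -cos(wt)
With w = 18: H{sin(18t)} = -cos(18t)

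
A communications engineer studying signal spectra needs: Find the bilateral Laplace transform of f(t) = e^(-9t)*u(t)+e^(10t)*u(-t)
For e^(-9t)*u(t): L = 1/(s + 9), Re(s) > -9
For e^(10t)*u(-t): L = -1/(s-10), Re(s) < 10
Combined: F(s) = 1/(s + 9) - 1/(s-10), -9 < Re(s) < 10

Answer: 1/(s + 9) - 1/(s-10), ROC: -9 < Re(s) < 10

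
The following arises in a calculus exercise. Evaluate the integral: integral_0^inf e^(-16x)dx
integral_0^inf e^(-16x) dx=[-1/16 * e^(-16x)]_0^inf
=0 - (-1/16)=1/16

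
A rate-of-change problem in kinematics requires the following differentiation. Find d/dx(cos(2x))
Chain rule: d/dx[cos(u)]=-sin(u)·u' where u=2x
u'=2

Answer: -2·sin(2x)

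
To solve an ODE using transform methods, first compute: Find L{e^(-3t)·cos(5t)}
First shifting: L{e^(at)f(t)}=F(s-a)
L{cos(5t)}=s/(s² + 25)
Shift: (s + 3)/((s + 3)² + 25)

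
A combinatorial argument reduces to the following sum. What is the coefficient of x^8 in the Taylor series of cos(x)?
cos(x) = Σ (-1)^k x^(2k)/(2k)!
For x^8: (-1)^4/8! = 1/40320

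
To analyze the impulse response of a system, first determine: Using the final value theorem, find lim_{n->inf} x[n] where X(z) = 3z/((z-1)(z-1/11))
Final value theorem: lim x[n]=lim_{z->1} (z-1)*X(z)
(z-1)*X(z)=3z/(z-1/11)
As z->1: 3/(1-1/11)=3/(10/11)=33/10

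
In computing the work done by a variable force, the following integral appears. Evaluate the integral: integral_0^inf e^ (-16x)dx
integral_0^inf e^(-16x) dx=[-1/16*e^(-16x)]_0^inf
=0 - (-1/16)=1/16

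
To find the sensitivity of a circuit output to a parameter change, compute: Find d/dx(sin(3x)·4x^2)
Product rule: (fg)' = f'g + fg'
f = sin(3x), f' = 3·cos(3x)
g = 4x^2, g' = 8x

Answer: 12·cos(3x)·x^2 + 8·sin(3x)·x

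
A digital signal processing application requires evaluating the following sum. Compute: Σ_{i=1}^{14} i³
Using formula: Σ i^3 = [n(n+1)/2]² = [14·15/2]² = 11025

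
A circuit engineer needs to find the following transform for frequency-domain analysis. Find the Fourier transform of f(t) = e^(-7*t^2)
The Fourier transform of a Gaussian e^(-a * t^2) is sqrt(pi/a) * e^(-omega^2/(4a)).
With a = 7: F(omega) = sqrt(pi/7) * e^(-omega^2/28)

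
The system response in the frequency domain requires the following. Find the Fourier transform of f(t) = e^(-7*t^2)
The Fourier transform of a Gaussian e^(-a * t^2) is sqrt(pi/a) * e^(-omega^2/(4a)).
With a = 7: F(omega) = sqrt(pi/7) * e^(-omega^2/28)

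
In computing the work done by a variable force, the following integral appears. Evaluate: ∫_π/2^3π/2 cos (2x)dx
Antiderivative: sin(2x)/2
Evaluate at bounds: [sin(2·3π/2)/2] - [sin(2·π/2)/2]
= ((0) - (0))/2 = 0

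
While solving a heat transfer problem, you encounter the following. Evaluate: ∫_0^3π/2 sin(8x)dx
Antiderivative: -cos(8x)/8
Evaluate at bounds: [-cos(8·3π/2)/8] - [-cos(8·0)/8]
=(-(1)+(1))/8=0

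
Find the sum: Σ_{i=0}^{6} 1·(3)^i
Geometric series: S = a(1 - r^n)/(1 - r)
a = 1, r = 3, n = 7
S = 1(1-2187)/-2 = 1093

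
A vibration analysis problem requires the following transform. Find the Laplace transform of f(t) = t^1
L{t^n}=n!/s^(n + 1)
L{t^1}=1!/s^2=1/s^2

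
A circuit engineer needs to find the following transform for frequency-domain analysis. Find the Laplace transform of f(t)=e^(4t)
L{e^(at)}=1/(s-a)
L{e^(4t)}=1/(s-4)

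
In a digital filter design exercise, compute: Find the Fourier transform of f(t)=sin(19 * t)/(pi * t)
sin(W*t)/(pi*t)=(W/pi)*sinc(W*t/pi) is the impulse response of the ideal low-pass filter with cutoff W (here W=19).
Its Fourier transform is a rectangular function:
F(omega)=1 for |omega| < 19, 0 otherwise

Answer: rect(omega/38) [i.e., 1 for |omega| < 19, 0 otherwise]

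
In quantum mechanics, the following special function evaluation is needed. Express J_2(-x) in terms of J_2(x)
For integer n: J_n(-x) = (-1)^n J_n(x)
With n = 2: J_2(-x) = (-1)^2 J_2(x) = J_2(x)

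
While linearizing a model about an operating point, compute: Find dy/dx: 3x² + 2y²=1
Differentiate: 6x + 4y·(dy/dx)=0
dy/dx=-6x/(4y)=-(3/2)·(x/y)

Answer: dy/dx=-(3/2)·(x/y)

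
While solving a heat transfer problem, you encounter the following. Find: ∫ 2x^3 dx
Using power rule: ∫ 2x^3 dx = 2/4 x^4 + C = (1/2)x^4 + C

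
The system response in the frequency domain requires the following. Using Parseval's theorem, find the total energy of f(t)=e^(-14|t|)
Parseval's theorem: E = integral |f(t)|^2 dt = (1/2pi) integral |F(omega)|^2 domega
E = integral_{-inf}^{inf} e^(-28|t|) dt = 2*integral_0^inf e^(-28t) dt = 2/(2*14) = 1/14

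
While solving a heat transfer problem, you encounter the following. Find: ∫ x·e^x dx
Integration by parts: u = x, dv = e^x dx
du = dx, v = e^x
= x·e^x - ∫ e^x dx
= x·e^x - e^x + C

Answer: e^x(x - 1) + C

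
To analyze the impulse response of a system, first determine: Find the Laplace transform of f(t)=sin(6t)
L{sin(wt)} = w/(s² + w²)
L{sin(6t)} = 6/(s² + 36)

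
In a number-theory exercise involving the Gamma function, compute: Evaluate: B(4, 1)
B(x,y)=Γ(x)Γ(y)/Γ(x+y)=(x-1)!(y-1)!/(x+y-1)!
B(4,1)=3!·0!/4!=1/4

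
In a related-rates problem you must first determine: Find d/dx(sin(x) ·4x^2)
Product rule: (fg)' = f'g+fg'
f = sin(x), f' = cos(x)
g = 4x^2, g' = 8x

Answer: 4·cos(x)·x^2+8·sin(x)·x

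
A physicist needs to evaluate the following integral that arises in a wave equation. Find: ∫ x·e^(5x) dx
Integration by parts: u = x, dv = e^(5x) dx
du = dx, v = e^(5x)/5
= x·e^(5x)/5 - ∫ e^(5x)/5 dx
= x·e^(5x)/5 - e^(5x)/25+C

Answer: e^(5x)(x/5-1/25)+C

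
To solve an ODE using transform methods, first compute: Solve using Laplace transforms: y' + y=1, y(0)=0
Take L of both sides: sY(s) - 0 + Y(s) = 1/s
Y(s)(s + 1) = 1/s + 0
Y(s) = 1/(s(s + 1)) + 0/(s + 1)
Partial fractions: 1/(s(s + 1)) = 1/s - 1/(s + 1)
So Y(s) = 1/s - 1/(s + 1)
Inverse transform (L^(-1){1/s} = 1, L^(-1){1/(s + 1)} = e^(-t)):

Answer: y(t) = 1 - e^(-t)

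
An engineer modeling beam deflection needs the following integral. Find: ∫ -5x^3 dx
Using power rule: ∫ -5x^3 dx = -5/4 x^4+C = (-5/4)x^4+C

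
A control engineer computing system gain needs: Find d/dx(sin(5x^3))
Chain rule: d/dx[sin(u)]=cos(u)·u' where u=5x^3
u'=15x^2

Answer: 15x^2·cos(5x^3)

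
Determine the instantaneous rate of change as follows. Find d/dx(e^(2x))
Chain rule: d/dx[e^u] = e^u · u' where u = 2x
u' = 2

Answer: 2·e^(2x)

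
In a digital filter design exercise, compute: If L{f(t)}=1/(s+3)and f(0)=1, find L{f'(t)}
L{f'(t)} = s·F(s) - f(0) = s/(s+3)-1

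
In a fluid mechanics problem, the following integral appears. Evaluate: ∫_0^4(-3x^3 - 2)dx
Step 1: Find antiderivative F(x)=(-3/4)x^4-2x
Step 2: F(4) - F(0)=-200 - (0)=-200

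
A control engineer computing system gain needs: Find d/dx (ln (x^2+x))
Chain rule: d/dx[ln(u)]=u'/u where u=x^2+x
u'=2x+1

Answer: (2x+1)/(x^2+x)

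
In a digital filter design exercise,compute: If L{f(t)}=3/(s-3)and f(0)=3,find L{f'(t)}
L{f'(t)} = s·F(s) - f(0) = 3s/(s-3)-3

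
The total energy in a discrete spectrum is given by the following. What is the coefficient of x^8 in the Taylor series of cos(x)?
cos(x) = Σ (-1)^k x^(2k)/(2k)!
For x^8: (-1)^4/8! = 1/40320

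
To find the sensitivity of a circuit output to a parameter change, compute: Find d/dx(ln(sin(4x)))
Chain rule: d/dx[ln(u)]=u'/u where u=sin(4x)
u'=4cos(4x)

Answer: (4cos(4x))/(sin(4x))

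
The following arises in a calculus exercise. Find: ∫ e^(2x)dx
Since d/dx[e^(2x)]=2e^(2x), we get 1/2 e^(2x) + C

Answer: (1/2)e^(2x) + C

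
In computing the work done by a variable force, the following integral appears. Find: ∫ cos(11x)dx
Using substitution u=11x: ∫ cos(u) du/11=sin(u)/11+C

Answer: (1/11)sin(11x)+C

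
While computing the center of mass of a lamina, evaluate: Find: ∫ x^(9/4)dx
Power rule: ∫ x^(9/4) dx=x^(13/4)/(13/4) + C

Answer: (4/13)·x^(13/4) + C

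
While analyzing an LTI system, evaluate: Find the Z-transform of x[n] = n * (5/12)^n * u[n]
Using the property Z{n*a^n*u[n]} = az/(z-a)^2
With a = 5/12: X(z) = (5/12)z/(z - 5/12)^2, |z| > 5/12

Answer: (5/12)z/(z - 5/12)^2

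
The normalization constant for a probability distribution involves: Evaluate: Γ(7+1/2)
Γ(n + 1/2)=(2n)!√π/(4^n·n!)
=87178291200√π/(16384·5040)=(135135/128)·√π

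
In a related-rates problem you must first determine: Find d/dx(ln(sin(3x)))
Chain rule: d/dx[ln(u)]=u'/u where u=sin(3x)
u'=3cos(3x)

Answer: (3cos(3x))/(sin(3x))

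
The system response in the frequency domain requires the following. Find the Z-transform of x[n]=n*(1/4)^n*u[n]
Using the property Z{n*a^n*u[n]}=az/(z-a)^2
With a=1/4: X(z)=(1/4)z/(z - 1/4)^2, |z| > 1/4

Answer: (1/4)z/(z - 1/4)^2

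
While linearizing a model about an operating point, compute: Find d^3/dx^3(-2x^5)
Apply power rule 3 times:
d^1: -10x^4
d^2: -40x^3
d^3: -120x^2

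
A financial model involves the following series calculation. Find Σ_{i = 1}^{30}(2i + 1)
= 2·Σ i+1·30 = 2·465+30 = 960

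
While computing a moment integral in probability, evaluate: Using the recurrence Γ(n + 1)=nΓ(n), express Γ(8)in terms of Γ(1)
Γ(8)=7Γ(7)=7·6Γ(6)=...=7!·Γ(1)=5040·Γ(1)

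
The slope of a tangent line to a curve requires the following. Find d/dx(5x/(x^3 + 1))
Quotient rule: (f/g)'=(f'g - fg')/g²
f=5x, f'=5
g=x^3+1, g'=3x^2

Answer: (5·(x^3+1)-15x^3)/(x^3+1)²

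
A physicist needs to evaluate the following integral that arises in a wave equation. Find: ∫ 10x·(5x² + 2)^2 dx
Let u = 5x² + 2, du = 10x dx
∫ u^2 du = u^3/3 + C

Answer: (5x² + 2)^3/3 + C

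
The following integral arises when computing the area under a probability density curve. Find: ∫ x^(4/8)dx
Power rule: ∫ x^(1/2) dx=x^(3/2)/(3/2)+C

Answer: (2/3)·x^(3/2)+C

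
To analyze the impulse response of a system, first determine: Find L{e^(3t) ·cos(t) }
First shifting: L{e^(at)f(t)}=F(s-a)
L{cos(t)}=s/(s²+1)
Shift: (s-3)/((s-3)²+1)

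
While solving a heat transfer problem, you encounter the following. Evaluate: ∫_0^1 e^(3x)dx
Antiderivative: (1/3)e^(3x)
Evaluate: (1/3)(e^3 - 1)

Answer: (e^3 - 1)/3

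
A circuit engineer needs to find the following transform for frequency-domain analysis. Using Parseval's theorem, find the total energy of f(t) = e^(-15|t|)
Parseval's theorem: E = integral |f(t)|^2 dt = (1/2pi) integral |F(omega)|^2 domega
E = integral_{-inf}^{inf} e^(-30|t|) dt = 2 * integral_0^inf e^(-30t) dt = 2/(2 * 15) = 1/15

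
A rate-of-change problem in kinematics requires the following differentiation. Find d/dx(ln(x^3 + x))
Chain rule: d/dx[ln(u)]=u'/u where u=x^3 + x
u'=3x^2 + 1

Answer: (3x^2 + 1)/(x^3 + x)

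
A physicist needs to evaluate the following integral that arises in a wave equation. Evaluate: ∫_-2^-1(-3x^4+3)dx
Step 1: Find antiderivative F(x) = (-3/5)x^5+3x
Step 2: F(-1) - F(-2) = -12/5 - (66/5) = -78/5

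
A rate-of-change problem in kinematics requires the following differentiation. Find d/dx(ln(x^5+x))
Chain rule: d/dx[ln(u)] = u'/u where u = x^5 + x
u' = 5x^4 + 1

Answer: (5x^4 + 1)/(x^5 + x)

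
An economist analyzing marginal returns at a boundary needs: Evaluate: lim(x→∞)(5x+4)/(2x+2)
Divide numerator and denominator by x:
lim (5 + 4/x)/(2 + 2/x)=5/2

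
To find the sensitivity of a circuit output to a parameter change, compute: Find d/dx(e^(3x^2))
Chain rule: d/dx[e^u]=e^u · u' where u=3x^2
u'=6x

Answer: 6x·e^(3x^2)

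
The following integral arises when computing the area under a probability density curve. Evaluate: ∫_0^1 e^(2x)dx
Antiderivative: (1/2)e^(2x)
Evaluate: (1/2)(e^2 - 1)

Answer: (e^2 - 1)/2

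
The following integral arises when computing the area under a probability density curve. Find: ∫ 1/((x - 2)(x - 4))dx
Partial fractions: 1/((x-2)(x-4))=A/(x-2)+B/(x-4)
A=-1/2, B=1/2
∫ [-1/2· 1/(x-2)+1/2· 1/(x-4)] dx
=(1/2)[ln|x-4| - ln|x-2|]+C

Answer: (1/2)·ln|(x-4)/(x-2)|+C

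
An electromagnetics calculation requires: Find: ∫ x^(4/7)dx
Power rule: ∫ x^(4/7) dx=x^(11/7)/(11/7)+C

Answer: (7/11)·x^(11/7)+C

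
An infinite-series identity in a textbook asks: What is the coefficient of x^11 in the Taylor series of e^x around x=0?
Taylor series of e^x = Σ x^n/n!
Coefficient of x^11 = 1/11! = 1/39916800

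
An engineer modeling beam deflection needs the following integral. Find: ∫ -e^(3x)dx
Since d/dx[e^(3x)]=3e^(3x), we get -1/3 e^(3x)+C

Answer: (-1/3)e^(3x)+C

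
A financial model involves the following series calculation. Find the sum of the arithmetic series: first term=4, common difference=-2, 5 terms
Last term: a_n = 4 + (5 - 1)·-2 = -4
Sum = n(a_1 + a_n)/2 = 5(4 + (-4))/2 = 0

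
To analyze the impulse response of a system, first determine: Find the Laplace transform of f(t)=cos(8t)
L{cos(wt)}=s/(s²+w²)
L{cos(8t)}=s/(s²+64)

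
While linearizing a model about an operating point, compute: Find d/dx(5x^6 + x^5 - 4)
Power rule: d/dx(ax^n) = n·a·x^(n-1)
Term by term: 30·x^5+5·x^4

Answer: 30x^5+5x^4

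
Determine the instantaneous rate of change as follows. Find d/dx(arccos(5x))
d/dx[arccos(u)] = -u'/√(1-u²), u = 5x, u' = 5

Answer: -5/√(1-25x²)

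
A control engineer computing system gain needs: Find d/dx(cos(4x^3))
Chain rule: d/dx[cos(u)] = -sin(u)·u' where u = 4x^3
u' = 12x^2

Answer: -12x^2·sin(4x^3)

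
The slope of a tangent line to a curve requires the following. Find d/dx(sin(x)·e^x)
Product rule: (fg)' = f'g+fg'
f = sin(x), f' = cos(x)
g = e^x, g' = e^x

Answer: cos(x)·e^x+sin(x)·e^x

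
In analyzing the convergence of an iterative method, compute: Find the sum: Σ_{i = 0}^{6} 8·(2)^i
Geometric series: S=a(1 - r^n)/(1 - r)
a=8, r=2, n=7
S=8(1 - 128)/-1=1016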